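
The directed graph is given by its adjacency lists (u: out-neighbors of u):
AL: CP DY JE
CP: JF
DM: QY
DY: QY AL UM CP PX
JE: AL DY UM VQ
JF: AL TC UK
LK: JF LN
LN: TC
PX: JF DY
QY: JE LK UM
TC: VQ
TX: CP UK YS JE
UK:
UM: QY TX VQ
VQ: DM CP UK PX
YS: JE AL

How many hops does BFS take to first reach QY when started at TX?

3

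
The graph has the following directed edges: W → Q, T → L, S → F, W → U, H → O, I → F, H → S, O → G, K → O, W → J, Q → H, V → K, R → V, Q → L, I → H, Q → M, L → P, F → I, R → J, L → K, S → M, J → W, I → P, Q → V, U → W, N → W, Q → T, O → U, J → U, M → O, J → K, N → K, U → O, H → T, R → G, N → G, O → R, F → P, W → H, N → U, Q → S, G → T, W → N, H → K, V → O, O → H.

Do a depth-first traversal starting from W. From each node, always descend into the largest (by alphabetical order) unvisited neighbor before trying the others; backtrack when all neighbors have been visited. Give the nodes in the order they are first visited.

W, U, O, R, V, K, J, G, T, L, P, H, S, M, F, I, Q, N

Visit W
W → U
U → O
O → R
R → V
V → K
R → J
R → G
G → T
T → L
L → P
O → H
H → S
S → M
S → F
F → I
W → Q
W → N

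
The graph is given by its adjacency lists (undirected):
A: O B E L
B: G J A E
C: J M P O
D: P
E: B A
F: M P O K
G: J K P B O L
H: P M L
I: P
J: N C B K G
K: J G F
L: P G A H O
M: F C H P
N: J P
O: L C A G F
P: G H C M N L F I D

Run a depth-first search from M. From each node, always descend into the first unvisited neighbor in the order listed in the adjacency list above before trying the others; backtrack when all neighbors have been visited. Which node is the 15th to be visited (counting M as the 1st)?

Visit M
M → F
F → P
P → G
G → J
J → N
J → C
C → O
O → L
L → A
A → B
B → E
L → H
J → K
P → I
P → D

Visit order: M, F, P, G, J, N, C, O, L, A, B, E, H, K, I, D

I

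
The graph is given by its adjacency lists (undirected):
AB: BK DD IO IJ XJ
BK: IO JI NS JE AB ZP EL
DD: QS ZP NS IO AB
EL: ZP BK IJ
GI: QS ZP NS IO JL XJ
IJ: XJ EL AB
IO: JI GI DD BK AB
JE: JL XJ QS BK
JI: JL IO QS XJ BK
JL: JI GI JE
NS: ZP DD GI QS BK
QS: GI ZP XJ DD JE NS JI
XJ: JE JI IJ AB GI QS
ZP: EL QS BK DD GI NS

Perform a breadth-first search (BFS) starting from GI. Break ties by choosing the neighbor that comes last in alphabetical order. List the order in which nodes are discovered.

Visit GI; enqueue ZP, XJ, QS, NS, JL, IO → queue [ZP, XJ, QS, NS, JL, IO]
Visit ZP; enqueue EL, DD, BK → queue [XJ, QS, NS, JL, IO, EL, DD, BK]
Visit XJ; enqueue JI, JE, IJ, AB → queue [QS, NS, JL, IO, EL, DD, BK, JI, JE, IJ, AB]
Visit QS → queue [NS, JL, IO, EL, DD, BK, JI, JE, IJ, AB]
Visit NS → queue [JL, IO, EL, DD, BK, JI, JE, IJ, AB]
Visit JL → queue [IO, EL, DD, BK, JI, JE, IJ, AB]
Visit IO → queue [EL, DD, BK, JI, JE, IJ, AB]
Visit EL → queue [DD, BK, JI, JE, IJ, AB]
Visit DD → queue [BK, JI, JE, IJ, AB]
Visit BK → queue [JI, JE, IJ, AB]
Visit JI → queue [JE, IJ, AB]
Visit JE → queue [IJ, AB]
Visit IJ → queue [AB]
Visit AB → queue []

GI -> ZP -> XJ -> QS -> NS -> JL -> IO -> EL -> DD -> BK -> JI -> JE -> IJ -> AB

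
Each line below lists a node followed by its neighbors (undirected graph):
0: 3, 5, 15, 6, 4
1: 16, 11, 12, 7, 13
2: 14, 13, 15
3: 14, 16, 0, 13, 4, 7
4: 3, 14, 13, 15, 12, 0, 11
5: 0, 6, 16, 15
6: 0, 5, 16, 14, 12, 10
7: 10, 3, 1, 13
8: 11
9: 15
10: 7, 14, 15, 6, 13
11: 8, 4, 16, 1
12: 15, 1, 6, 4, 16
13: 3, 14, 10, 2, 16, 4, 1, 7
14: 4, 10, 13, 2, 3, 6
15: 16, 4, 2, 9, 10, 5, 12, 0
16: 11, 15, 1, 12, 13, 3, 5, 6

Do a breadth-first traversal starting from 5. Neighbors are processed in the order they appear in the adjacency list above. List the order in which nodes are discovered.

5 -> 0 -> 6 -> 16 -> 15 -> 3 -> 4 -> 14 -> 12 -> 10 -> 11 -> 1 -> 13 -> 2 -> 9 -> 7 -> 8

Visit 5; enqueue 0, 6, 16, 15 → queue [0, 6, 16, 15]
Visit 0; enqueue 3, 4 → queue [6, 16, 15, 3, 4]
Visit 6; enqueue 14, 12, 10 → queue [16, 15, 3, 4, 14, 12, 10]
Visit 16; enqueue 11, 1, 13 → queue [15, 3, 4, 14, 12, 10, 11, 1, 13]
Visit 15; enqueue 2, 9 → queue [3, 4, 14, 12, 10, 11, 1, 13, 2, 9]
Visit 3; enqueue 7 → queue [4, 14, 12, 10, 11, 1, 13, 2, 9, 7]
Visit 4 → queue [14, 12, 10, 11, 1, 13, 2, 9, 7]
Visit 14 → queue [12, 10, 11, 1, 13, 2, 9, 7]
Visit 12 → queue [10, 11, 1, 13, 2, 9, 7]
Visit 10 → queue [11, 1, 13, 2, 9, 7]
Visit 11; enqueue 8 → queue [1, 13, 2, 9, 7, 8]
Visit 1 → queue [13, 2, 9, 7, 8]
Visit 13 → queue [2, 9, 7, 8]
Visit 2 → queue [9, 7, 8]
Visit 9 → queue [7, 8]
Visit 7 → queue [8]
Visit 8 → queue []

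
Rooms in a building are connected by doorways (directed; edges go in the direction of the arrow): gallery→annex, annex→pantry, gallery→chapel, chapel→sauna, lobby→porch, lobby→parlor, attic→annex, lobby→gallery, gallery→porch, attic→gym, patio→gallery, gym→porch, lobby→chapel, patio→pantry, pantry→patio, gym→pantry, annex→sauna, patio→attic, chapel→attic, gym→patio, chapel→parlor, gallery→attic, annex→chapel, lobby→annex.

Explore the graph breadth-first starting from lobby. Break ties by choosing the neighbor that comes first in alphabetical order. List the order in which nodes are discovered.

lobby → annex → chapel → gallery → parlor → porch → pantry → sauna → attic → patio → gym

Visit lobby; enqueue annex, chapel, gallery, parlor, porch → queue [annex, chapel, gallery, parlor, porch]
Visit annex; enqueue pantry, sauna → queue [chapel, gallery, parlor, porch, pantry, sauna]
Visit chapel; enqueue attic → queue [gallery, parlor, porch, pantry, sauna, attic]
Visit gallery → queue [parlor, porch, pantry, sauna, attic]
Visit parlor → queue [porch, pantry, sauna, attic]
Visit porch → queue [pantry, sauna, attic]
Visit pantry; enqueue patio → queue [sauna, attic, patio]
Visit sauna → queue [attic, patio]
Visit attic; enqueue gym → queue [patio, gym]
Visit patio → queue [gym]
Visit gym → queue []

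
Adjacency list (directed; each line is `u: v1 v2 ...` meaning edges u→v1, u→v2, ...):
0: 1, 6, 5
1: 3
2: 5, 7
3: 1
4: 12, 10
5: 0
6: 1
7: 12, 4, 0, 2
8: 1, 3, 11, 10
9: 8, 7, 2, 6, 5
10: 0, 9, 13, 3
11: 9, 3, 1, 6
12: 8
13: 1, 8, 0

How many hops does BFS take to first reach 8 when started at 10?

2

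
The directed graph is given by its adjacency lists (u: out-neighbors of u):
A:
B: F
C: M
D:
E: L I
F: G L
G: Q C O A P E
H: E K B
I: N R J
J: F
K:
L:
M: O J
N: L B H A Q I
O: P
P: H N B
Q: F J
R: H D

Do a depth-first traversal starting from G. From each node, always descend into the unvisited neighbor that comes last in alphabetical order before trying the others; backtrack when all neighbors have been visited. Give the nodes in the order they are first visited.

Visit G
G → Q
Q → J
J → F
F → L
G → P
P → N
N → I
I → R
R → H
H → K
H → E
H → B
R → D
N → A
G → O
G → C
C → M

G Q J F L P N I R H K E B D A O C M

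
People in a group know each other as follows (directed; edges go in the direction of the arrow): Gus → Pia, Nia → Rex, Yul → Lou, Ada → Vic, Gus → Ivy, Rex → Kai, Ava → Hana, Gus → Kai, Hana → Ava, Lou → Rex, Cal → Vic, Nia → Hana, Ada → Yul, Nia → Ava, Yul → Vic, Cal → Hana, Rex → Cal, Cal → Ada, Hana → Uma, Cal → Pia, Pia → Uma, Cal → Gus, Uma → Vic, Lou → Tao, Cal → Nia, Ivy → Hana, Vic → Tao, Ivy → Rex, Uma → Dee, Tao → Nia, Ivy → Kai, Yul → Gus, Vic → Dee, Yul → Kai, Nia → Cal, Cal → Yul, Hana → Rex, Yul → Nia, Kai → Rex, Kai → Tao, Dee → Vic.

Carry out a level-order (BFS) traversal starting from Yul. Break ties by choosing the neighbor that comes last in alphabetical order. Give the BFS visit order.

Yul, Vic, Nia, Lou, Kai, Gus, Tao, Dee, Rex, Hana, Cal, Ava, Pia, Ivy, Uma, Ada

Visit Yul; enqueue Vic, Nia, Lou, Kai, Gus → queue [Vic, Nia, Lou, Kai, Gus]
Visit Vic; enqueue Tao, Dee → queue [Nia, Lou, Kai, Gus, Tao, Dee]
Visit Nia; enqueue Rex, Hana, Cal, Ava → queue [Lou, Kai, Gus, Tao, Dee, Rex, Hana, Cal, Ava]
Visit Lou → queue [Kai, Gus, Tao, Dee, Rex, Hana, Cal, Ava]
Visit Kai → queue [Gus, Tao, Dee, Rex, Hana, Cal, Ava]
Visit Gus; enqueue Pia, Ivy → queue [Tao, Dee, Rex, Hana, Cal, Ava, Pia, Ivy]
Visit Tao → queue [Dee, Rex, Hana, Cal, Ava, Pia, Ivy]
Visit Dee → queue [Rex, Hana, Cal, Ava, Pia, Ivy]
Visit Rex → queue [Hana, Cal, Ava, Pia, Ivy]
Visit Hana; enqueue Uma → queue [Cal, Ava, Pia, Ivy, Uma]
Visit Cal; enqueue Ada → queue [Ava, Pia, Ivy, Uma, Ada]
Visit Ava → queue [Pia, Ivy, Uma, Ada]
Visit Pia → queue [Ivy, Uma, Ada]
Visit Ivy → queue [Uma, Ada]
Visit Uma → queue [Ada]
Visit Ada → queue []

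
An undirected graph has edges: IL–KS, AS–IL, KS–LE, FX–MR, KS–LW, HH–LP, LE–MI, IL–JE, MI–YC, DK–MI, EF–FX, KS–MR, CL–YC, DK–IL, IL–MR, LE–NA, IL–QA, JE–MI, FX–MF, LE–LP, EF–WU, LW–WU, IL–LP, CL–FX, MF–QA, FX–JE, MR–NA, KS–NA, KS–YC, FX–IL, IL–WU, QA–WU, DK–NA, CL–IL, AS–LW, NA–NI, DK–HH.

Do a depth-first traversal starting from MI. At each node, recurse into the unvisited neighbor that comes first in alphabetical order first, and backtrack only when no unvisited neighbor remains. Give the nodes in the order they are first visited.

Visit MI
MI → DK
DK → HH
HH → LP
LP → IL
IL → AS
AS → LW
LW → KS
KS → LE
LE → NA
NA → MR
MR → FX
FX → CL
CL → YC
FX → EF
EF → WU
WU → QA
QA → MF
FX → JE
NA → NI

MI, DK, HH, LP, IL, AS, LW, KS, LE, NA, MR, FX, CL, YC, EF, WU, QA, MF, JE, NI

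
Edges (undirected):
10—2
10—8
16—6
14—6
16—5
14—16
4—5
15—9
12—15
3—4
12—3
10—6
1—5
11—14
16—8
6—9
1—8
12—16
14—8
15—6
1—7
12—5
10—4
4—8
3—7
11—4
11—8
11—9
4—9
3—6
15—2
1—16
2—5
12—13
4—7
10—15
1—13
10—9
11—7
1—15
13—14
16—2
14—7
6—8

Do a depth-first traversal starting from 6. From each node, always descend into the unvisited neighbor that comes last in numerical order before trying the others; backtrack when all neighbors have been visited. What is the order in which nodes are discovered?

6, 16, 14, 13, 12, 15, 10, 9, 11, 8, 4, 7, 3, 1, 5, 2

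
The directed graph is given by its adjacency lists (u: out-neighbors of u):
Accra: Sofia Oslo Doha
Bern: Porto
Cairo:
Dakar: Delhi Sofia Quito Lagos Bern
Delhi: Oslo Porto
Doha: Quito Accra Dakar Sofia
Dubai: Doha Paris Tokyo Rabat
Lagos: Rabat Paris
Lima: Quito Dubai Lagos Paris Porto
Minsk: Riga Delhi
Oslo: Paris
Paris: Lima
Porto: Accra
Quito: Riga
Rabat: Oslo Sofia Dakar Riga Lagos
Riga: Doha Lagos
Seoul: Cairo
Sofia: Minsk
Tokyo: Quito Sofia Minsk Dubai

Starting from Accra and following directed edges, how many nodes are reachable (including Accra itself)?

17

BFS from Accra visits: Accra, Doha, Oslo, Sofia, Dakar, Quito, Paris, Minsk, Bern, Delhi, Lagos, Riga, Lima, Porto, Rabat, Dubai, Tokyo
Reachable nodes: 17 of 19 total.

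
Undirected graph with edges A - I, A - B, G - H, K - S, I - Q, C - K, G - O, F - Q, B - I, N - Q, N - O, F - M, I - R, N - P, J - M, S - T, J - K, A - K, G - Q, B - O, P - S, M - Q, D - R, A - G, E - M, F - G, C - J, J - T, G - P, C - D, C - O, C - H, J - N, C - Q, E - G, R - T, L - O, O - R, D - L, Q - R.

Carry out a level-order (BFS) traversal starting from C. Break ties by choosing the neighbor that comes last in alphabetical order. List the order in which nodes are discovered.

C, Q, O, K, J, H, D, R, N, M, I, G, F, L, B, S, A, T, P, E

Visit C; enqueue Q, O, K, J, H, D → queue [Q, O, K, J, H, D]
Visit Q; enqueue R, N, M, I, G, F → queue [O, K, J, H, D, R, N, M, I, G, F]
Visit O; enqueue L, B → queue [K, J, H, D, R, N, M, I, G, F, L, B]
Visit K; enqueue S, A → queue [J, H, D, R, N, M, I, G, F, L, B, S, A]
Visit J; enqueue T → queue [H, D, R, N, M, I, G, F, L, B, S, A, T]
Visit H → queue [D, R, N, M, I, G, F, L, B, S, A, T]
Visit D → queue [R, N, M, I, G, F, L, B, S, A, T]
Visit R → queue [N, M, I, G, F, L, B, S, A, T]
Visit N; enqueue P → queue [M, I, G, F, L, B, S, A, T, P]
Visit M; enqueue E → queue [I, G, F, L, B, S, A, T, P, E]
Visit I → queue [G, F, L, B, S, A, T, P, E]
Visit G → queue [F, L, B, S, A, T, P, E]
Visit F → queue [L, B, S, A, T, P, E]
Visit L → queue [B, S, A, T, P, E]
Visit B → queue [S, A, T, P, E]
Visit S → queue [A, T, P, E]
Visit A → queue [T, P, E]
Visit T → queue [P, E]
Visit P → queue [E]
Visit E → queue []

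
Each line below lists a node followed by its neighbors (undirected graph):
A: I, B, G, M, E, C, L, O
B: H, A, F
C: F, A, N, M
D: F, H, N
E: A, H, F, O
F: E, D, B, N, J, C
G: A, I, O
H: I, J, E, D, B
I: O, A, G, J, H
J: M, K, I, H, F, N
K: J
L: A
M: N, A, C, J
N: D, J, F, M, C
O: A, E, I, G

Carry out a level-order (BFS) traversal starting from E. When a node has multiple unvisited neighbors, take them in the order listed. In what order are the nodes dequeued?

Visit E; enqueue A, H, F, O → queue [A, H, F, O]
Visit A; enqueue I, B, G, M, C, L → queue [H, F, O, I, B, G, M, C, L]
Visit H; enqueue J, D → queue [F, O, I, B, G, M, C, L, J, D]
Visit F; enqueue N → queue [O, I, B, G, M, C, L, J, D, N]
Visit O → queue [I, B, G, M, C, L, J, D, N]
Visit I → queue [B, G, M, C, L, J, D, N]
Visit B → queue [G, M, C, L, J, D, N]
Visit G → queue [M, C, L, J, D, N]
Visit M → queue [C, L, J, D, N]
Visit C → queue [L, J, D, N]
Visit L → queue [J, D, N]
Visit J; enqueue K → queue [D, N, K]
Visit D → queue [N, K]
Visit N → queue [K]
Visit K → queue []

E, A, H, F, O, I, B, G, M, C, L, J, D, N, K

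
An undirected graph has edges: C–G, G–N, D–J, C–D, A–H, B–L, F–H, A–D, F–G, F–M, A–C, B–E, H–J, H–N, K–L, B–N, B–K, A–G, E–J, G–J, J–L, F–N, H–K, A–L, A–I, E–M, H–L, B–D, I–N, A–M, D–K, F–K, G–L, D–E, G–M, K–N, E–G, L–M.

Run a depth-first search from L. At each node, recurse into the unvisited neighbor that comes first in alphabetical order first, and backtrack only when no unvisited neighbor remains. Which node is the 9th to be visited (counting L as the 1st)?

H

Visit L
L → A
A → C
C → D
D → B
B → E
E → G
G → F
F → H
H → J
H → K
K → N
N → I
F → M

Visit order: L, A, C, D, B, E, G, F, H, J, K, N, I, M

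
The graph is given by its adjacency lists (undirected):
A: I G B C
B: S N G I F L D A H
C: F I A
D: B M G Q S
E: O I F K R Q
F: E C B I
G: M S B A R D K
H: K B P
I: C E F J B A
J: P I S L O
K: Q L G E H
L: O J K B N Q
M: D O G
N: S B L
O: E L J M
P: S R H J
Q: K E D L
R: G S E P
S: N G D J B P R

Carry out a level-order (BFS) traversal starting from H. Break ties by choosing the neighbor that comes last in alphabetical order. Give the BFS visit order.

Visit H; enqueue P, K, B → queue [P, K, B]
Visit P; enqueue S, R, J → queue [K, B, S, R, J]
Visit K; enqueue Q, L, G, E → queue [B, S, R, J, Q, L, G, E]
Visit B; enqueue N, I, F, D, A → queue [S, R, J, Q, L, G, E, N, I, F, D, A]
Visit S → queue [R, J, Q, L, G, E, N, I, F, D, A]
Visit R → queue [J, Q, L, G, E, N, I, F, D, A]
Visit J; enqueue O → queue [Q, L, G, E, N, I, F, D, A, O]
Visit Q → queue [L, G, E, N, I, F, D, A, O]
Visit L → queue [G, E, N, I, F, D, A, O]
Visit G; enqueue M → queue [E, N, I, F, D, A, O, M]
Visit E → queue [N, I, F, D, A, O, M]
Visit N → queue [I, F, D, A, O, M]
Visit I; enqueue C → queue [F, D, A, O, M, C]
Visit F → queue [D, A, O, M, C]
Visit D → queue [A, O, M, C]
Visit A → queue [O, M, C]
Visit O → queue [M, C]
Visit M → queue [C]
Visit C → queue []

H -> P -> K -> B -> S -> R -> J -> Q -> L -> G -> E -> N -> I -> F -> D -> A -> O -> M -> C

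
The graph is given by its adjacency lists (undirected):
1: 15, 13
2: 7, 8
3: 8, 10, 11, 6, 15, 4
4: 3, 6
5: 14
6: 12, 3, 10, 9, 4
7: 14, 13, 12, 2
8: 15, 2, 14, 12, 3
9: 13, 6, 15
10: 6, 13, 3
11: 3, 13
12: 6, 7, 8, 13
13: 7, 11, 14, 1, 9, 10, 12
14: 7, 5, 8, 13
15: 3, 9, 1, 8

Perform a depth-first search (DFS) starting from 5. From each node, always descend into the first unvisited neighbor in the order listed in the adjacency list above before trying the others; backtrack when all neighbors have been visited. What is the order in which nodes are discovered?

5 14 7 13 11 3 8 15 9 6 12 10 4 1 2

Visit 5
5 → 14
14 → 7
7 → 13
13 → 11
11 → 3
3 → 8
8 → 15
15 → 9
9 → 6
6 → 12
6 → 10
6 → 4
15 → 1
8 → 2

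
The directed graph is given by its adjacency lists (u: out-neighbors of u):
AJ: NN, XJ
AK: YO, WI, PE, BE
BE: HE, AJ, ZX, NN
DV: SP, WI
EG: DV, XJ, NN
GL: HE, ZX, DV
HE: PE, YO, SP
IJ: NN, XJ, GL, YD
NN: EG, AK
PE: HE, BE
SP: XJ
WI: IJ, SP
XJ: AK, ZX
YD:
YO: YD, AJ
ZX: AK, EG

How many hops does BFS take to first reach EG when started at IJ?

2

Level 0: IJ
Level 1: GL, NN, XJ, YD
Level 2: AK, DV, EG, HE, ZX
Level 3: BE, PE, SP, WI, YO
Level 4: AJ
EG first appears at level 2.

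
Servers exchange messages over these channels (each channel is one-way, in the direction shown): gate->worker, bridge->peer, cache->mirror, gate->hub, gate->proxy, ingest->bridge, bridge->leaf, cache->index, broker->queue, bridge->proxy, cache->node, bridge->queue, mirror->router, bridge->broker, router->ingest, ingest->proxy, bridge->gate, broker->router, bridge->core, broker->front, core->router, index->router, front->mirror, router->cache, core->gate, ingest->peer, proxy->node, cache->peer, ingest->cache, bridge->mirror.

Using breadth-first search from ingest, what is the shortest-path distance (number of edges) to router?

3

Level 0: ingest
Level 1: bridge, cache, peer, proxy
Level 2: broker, core, gate, index, leaf, mirror, node, queue
Level 3: front, hub, router, worker
router first appears at level 3.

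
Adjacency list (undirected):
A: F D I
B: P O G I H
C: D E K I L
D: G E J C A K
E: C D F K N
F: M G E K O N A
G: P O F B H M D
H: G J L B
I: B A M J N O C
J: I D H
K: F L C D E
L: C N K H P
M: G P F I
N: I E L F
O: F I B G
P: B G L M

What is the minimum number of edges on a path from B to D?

2

Level 0: B
Level 1: G, H, I, O, P
Level 2: A, C, D, F, J, L, M, N
Level 3: E, K
D first appears at level 2.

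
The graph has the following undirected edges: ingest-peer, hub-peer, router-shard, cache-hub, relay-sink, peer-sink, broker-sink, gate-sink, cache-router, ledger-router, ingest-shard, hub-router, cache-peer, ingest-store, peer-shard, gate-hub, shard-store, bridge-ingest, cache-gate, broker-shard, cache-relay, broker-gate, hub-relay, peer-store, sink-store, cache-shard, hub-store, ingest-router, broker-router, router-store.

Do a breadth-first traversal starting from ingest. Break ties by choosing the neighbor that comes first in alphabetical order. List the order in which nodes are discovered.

Visit ingest; enqueue bridge, peer, router, shard, store → queue [bridge, peer, router, shard, store]
Visit bridge → queue [peer, router, shard, store]
Visit peer; enqueue cache, hub, sink → queue [router, shard, store, cache, hub, sink]
Visit router; enqueue broker, ledger → queue [shard, store, cache, hub, sink, broker, ledger]
Visit shard → queue [store, cache, hub, sink, broker, ledger]
Visit store → queue [cache, hub, sink, broker, ledger]
Visit cache; enqueue gate, relay → queue [hub, sink, broker, ledger, gate, relay]
Visit hub → queue [sink, broker, ledger, gate, relay]
Visit sink → queue [broker, ledger, gate, relay]
Visit broker → queue [ledger, gate, relay]
Visit ledger → queue [gate, relay]
Visit gate → queue [relay]
Visit relay → queue []

ingest bridge peer router shard store cache hub sink broker ledger gate relay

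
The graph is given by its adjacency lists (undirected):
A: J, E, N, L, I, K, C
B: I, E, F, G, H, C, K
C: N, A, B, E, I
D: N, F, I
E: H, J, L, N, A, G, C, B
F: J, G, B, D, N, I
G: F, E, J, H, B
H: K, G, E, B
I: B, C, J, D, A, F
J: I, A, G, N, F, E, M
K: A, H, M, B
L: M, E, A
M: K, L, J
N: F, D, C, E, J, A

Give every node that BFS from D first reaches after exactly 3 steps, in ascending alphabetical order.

H, K, L, M

Level 0: D
Level 1: F, I, N
Level 2: A, B, C, E, G, J
Level 3: H, K, L, M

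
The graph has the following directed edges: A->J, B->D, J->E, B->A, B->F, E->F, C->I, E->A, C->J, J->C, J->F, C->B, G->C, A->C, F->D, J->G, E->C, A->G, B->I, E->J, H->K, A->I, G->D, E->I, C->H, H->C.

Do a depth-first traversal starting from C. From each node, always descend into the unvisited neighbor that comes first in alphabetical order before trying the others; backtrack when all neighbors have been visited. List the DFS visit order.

C, B, A, G, D, I, J, E, F, H, K

Visit C
C → B
B → A
A → G
G → D
A → I
A → J
J → E
E → F
C → H
H → K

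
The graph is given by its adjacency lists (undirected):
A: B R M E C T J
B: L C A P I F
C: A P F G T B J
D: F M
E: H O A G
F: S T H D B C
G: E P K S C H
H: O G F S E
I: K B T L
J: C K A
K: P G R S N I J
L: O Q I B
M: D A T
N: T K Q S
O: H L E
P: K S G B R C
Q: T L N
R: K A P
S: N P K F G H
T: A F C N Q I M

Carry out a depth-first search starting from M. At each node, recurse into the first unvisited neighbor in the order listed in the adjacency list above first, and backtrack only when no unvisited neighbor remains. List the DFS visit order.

M D F S N T A B L O H G E P K R I J C Q

Visit M
M → D
D → F
F → S
S → N
N → T
T → A
A → B
B → L
L → O
O → H
H → G
G → E
G → P
P → K
K → R
K → I
K → J
J → C
L → Q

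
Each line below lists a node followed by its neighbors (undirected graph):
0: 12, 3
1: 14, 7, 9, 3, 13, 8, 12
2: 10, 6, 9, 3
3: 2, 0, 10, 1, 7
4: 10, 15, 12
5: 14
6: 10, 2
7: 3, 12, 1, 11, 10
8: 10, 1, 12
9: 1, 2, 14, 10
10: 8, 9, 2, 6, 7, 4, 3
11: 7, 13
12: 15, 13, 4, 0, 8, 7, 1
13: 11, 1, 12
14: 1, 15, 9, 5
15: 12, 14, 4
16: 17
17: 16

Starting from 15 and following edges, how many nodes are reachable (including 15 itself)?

16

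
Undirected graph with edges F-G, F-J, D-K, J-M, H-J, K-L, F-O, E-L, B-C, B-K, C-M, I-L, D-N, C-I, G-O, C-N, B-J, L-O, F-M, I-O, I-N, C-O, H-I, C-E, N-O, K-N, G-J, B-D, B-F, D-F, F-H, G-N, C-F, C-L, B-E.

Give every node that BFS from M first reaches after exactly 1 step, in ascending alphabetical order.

Level 0: M
Level 1: C, F, J
Level 2: B, D, E, G, H, I, L, N, O
Level 3: K

C, F, J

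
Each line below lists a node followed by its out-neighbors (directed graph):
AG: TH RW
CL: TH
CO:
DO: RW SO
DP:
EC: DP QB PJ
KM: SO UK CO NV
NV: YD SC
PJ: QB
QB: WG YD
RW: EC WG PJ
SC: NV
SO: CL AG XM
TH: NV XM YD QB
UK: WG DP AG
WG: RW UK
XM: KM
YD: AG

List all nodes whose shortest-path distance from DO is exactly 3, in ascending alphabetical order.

DP, KM, QB, TH, UK

Level 0: DO
Level 1: RW, SO
Level 2: AG, CL, EC, PJ, WG, XM
Level 3: DP, KM, QB, TH, UK
Level 4: CO, NV, YD
Level 5: SC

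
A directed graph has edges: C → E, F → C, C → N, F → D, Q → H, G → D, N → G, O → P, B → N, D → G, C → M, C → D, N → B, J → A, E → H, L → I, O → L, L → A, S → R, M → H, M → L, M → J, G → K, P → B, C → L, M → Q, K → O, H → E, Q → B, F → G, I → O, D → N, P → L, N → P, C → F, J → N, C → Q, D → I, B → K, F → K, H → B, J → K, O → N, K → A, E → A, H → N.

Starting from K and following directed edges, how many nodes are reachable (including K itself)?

BFS from K visits: K, O, A, P, N, L, B, G, I, D
Reachable nodes: 10 of 19 total.

10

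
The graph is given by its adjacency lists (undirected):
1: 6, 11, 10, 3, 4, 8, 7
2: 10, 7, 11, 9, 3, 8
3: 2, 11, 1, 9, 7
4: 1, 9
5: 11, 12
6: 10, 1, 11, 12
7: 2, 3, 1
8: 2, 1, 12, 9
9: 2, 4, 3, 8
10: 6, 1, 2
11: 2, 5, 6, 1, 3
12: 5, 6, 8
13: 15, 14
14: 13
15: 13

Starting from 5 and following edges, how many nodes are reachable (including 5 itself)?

12

BFS from 5 visits: 5, 11, 12, 2, 6, 1, 3, 8, 10, 7, 9, 4
Reachable nodes: 12 of 15 total.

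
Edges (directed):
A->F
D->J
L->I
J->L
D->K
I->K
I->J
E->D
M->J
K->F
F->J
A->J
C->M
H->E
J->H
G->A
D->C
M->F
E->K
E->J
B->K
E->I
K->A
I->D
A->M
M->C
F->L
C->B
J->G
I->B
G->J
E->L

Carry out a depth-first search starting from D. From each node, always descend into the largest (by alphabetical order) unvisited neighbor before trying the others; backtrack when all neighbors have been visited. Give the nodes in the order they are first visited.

Visit D
D → K
K → F
F → L
L → I
I → J
J → H
H → E
J → G
G → A
A → M
M → C
C → B

D → K → F → L → I → J → H → E → G → A → M → C → B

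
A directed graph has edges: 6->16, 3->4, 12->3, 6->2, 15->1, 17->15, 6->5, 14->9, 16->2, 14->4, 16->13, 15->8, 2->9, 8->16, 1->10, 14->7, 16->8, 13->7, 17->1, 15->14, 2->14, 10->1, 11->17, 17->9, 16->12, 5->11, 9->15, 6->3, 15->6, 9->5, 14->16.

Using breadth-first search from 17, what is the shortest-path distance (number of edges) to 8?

2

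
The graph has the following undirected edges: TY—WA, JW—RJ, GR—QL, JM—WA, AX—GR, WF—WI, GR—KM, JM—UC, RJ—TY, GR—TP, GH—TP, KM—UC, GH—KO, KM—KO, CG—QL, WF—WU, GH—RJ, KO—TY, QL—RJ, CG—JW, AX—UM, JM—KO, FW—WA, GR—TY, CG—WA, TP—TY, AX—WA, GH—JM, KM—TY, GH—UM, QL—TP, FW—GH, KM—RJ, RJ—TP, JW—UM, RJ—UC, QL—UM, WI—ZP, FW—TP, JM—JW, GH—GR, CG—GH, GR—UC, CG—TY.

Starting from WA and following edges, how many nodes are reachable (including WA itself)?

16

BFS from WA visits: WA, TY, JM, FW, CG, AX, TP, RJ, KO, KM, GR, UC, JW, GH, QL, UM
Reachable nodes: 16 of 20 total.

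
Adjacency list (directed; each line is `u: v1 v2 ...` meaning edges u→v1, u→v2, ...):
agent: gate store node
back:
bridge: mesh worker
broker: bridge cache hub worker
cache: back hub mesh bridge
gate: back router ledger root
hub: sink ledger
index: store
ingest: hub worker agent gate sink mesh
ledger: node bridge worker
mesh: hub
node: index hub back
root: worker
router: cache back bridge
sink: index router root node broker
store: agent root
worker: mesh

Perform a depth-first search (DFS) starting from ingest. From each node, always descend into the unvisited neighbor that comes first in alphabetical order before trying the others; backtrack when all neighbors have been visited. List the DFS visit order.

ingest, agent, gate, back, ledger, bridge, mesh, hub, sink, broker, cache, worker, index, store, root, node, router

Visit ingest
ingest → agent
agent → gate
gate → back
gate → ledger
ledger → bridge
bridge → mesh
mesh → hub
hub → sink
sink → broker
broker → cache
broker → worker
sink → index
index → store
store → root
sink → node
sink → router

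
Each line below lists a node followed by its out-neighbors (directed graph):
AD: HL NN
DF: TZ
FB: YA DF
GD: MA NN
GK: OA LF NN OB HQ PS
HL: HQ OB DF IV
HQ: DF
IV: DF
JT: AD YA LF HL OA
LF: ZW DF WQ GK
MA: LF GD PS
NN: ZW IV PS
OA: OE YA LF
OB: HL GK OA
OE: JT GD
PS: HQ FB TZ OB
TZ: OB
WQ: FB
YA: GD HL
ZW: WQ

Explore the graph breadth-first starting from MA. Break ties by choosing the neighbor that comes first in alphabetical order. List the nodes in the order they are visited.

MA, GD, LF, PS, NN, DF, GK, WQ, ZW, FB, HQ, OB, TZ, IV, OA, YA, HL, OE, JT, AD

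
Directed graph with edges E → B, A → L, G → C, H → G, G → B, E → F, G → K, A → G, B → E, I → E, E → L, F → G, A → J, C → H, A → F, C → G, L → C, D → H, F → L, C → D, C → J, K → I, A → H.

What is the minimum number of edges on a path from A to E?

3

Level 0: A
Level 1: F, G, H, J, L
Level 2: B, C, K
Level 3: D, E, I
E first appears at level 3.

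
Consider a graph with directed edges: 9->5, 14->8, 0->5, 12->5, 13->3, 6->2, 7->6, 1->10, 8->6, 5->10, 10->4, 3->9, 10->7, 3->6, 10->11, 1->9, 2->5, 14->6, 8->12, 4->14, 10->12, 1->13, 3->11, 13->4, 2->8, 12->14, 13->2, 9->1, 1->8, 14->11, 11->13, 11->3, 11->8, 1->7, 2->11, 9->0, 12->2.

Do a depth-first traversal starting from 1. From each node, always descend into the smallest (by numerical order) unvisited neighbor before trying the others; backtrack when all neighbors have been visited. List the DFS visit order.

1 7 6 2 5 10 4 14 8 12 11 3 9 0 13

Visit 1
1 → 7
7 → 6
6 → 2
2 → 5
5 → 10
10 → 4
4 → 14
14 → 8
8 → 12
14 → 11
11 → 3
3 → 9
9 → 0
11 → 13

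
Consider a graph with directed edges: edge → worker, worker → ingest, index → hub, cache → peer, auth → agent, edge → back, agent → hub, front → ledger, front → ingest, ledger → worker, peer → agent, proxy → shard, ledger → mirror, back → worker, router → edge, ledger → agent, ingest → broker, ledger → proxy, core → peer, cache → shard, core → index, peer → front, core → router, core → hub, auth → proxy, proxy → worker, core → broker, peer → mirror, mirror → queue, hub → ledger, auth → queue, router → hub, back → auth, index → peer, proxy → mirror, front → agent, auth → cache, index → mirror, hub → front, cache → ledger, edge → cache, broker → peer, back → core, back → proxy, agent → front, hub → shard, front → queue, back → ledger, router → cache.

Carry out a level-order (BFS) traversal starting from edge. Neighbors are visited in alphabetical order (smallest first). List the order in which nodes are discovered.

edge back cache worker auth core ledger proxy peer shard ingest agent queue broker hub index router mirror front

Visit edge; enqueue back, cache, worker → queue [back, cache, worker]
Visit back; enqueue auth, core, ledger, proxy → queue [cache, worker, auth, core, ledger, proxy]
Visit cache; enqueue peer, shard → queue [worker, auth, core, ledger, proxy, peer, shard]
Visit worker; enqueue ingest → queue [auth, core, ledger, proxy, peer, shard, ingest]
Visit auth; enqueue agent, queue → queue [core, ledger, proxy, peer, shard, ingest, agent, queue]
Visit core; enqueue broker, hub, index, router → queue [ledger, proxy, peer, shard, ingest, agent, queue, broker, hub, index, router]
Visit ledger; enqueue mirror → queue [proxy, peer, shard, ingest, agent, queue, broker, hub, index, router, mirror]
Visit proxy → queue [peer, shard, ingest, agent, queue, broker, hub, index, router, mirror]
Visit peer; enqueue front → queue [shard, ingest, agent, queue, broker, hub, index, router, mirror, front]
Visit shard → queue [ingest, agent, queue, broker, hub, index, router, mirror, front]
Visit ingest → queue [agent, queue, broker, hub, index, router, mirror, front]
Visit agent → queue [queue, broker, hub, index, router, mirror, front]
Visit queue → queue [broker, hub, index, router, mirror, front]
Visit broker → queue [hub, index, router, mirror, front]
Visit hub → queue [index, router, mirror, front]
Visit index → queue [router, mirror, front]
Visit router → queue [mirror, front]
Visit mirror → queue [front]
Visit front → queue []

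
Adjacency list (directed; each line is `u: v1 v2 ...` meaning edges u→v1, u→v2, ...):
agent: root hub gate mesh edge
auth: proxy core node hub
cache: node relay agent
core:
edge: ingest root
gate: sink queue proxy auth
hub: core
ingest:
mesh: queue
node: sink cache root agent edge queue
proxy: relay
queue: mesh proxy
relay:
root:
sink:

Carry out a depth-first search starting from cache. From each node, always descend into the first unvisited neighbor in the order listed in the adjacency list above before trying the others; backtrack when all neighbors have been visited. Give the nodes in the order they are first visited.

Visit cache
cache → node
node → sink
node → root
node → agent
agent → hub
hub → core
agent → gate
gate → queue
queue → mesh
queue → proxy
proxy → relay
gate → auth
agent → edge
edge → ingest

cache → node → sink → root → agent → hub → core → gate → queue → mesh → proxy → relay → auth → edge → ingest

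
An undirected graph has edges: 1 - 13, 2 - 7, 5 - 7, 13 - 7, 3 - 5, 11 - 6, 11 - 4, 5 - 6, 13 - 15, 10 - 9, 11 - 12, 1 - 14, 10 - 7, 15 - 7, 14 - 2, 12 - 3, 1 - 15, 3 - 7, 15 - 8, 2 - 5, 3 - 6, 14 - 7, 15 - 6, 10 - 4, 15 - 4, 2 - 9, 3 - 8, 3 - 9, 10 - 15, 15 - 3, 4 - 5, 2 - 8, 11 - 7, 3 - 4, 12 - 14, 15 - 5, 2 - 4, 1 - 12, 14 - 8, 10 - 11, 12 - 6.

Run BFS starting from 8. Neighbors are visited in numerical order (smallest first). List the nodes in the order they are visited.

8, 2, 3, 14, 15, 4, 5, 7, 9, 6, 12, 1, 10, 13, 11

Visit 8; enqueue 2, 3, 14, 15 → queue [2, 3, 14, 15]
Visit 2; enqueue 4, 5, 7, 9 → queue [3, 14, 15, 4, 5, 7, 9]
Visit 3; enqueue 6, 12 → queue [14, 15, 4, 5, 7, 9, 6, 12]
Visit 14; enqueue 1 → queue [15, 4, 5, 7, 9, 6, 12, 1]
Visit 15; enqueue 10, 13 → queue [4, 5, 7, 9, 6, 12, 1, 10, 13]
Visit 4; enqueue 11 → queue [5, 7, 9, 6, 12, 1, 10, 13, 11]
Visit 5 → queue [7, 9, 6, 12, 1, 10, 13, 11]
Visit 7 → queue [9, 6, 12, 1, 10, 13, 11]
Visit 9 → queue [6, 12, 1, 10, 13, 11]
Visit 6 → queue [12, 1, 10, 13, 11]
Visit 12 → queue [1, 10, 13, 11]
Visit 1 → queue [10, 13, 11]
Visit 10 → queue [13, 11]
Visit 13 → queue [11]
Visit 11 → queue []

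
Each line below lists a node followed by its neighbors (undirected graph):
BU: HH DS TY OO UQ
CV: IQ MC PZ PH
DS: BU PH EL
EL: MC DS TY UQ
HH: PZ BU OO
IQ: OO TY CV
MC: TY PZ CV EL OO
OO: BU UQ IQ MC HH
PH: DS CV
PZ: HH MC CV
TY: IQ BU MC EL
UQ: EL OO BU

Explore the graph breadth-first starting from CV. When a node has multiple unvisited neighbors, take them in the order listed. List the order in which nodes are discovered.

Visit CV; enqueue IQ, MC, PZ, PH → queue [IQ, MC, PZ, PH]
Visit IQ; enqueue OO, TY → queue [MC, PZ, PH, OO, TY]
Visit MC; enqueue EL → queue [PZ, PH, OO, TY, EL]
Visit PZ; enqueue HH → queue [PH, OO, TY, EL, HH]
Visit PH; enqueue DS → queue [OO, TY, EL, HH, DS]
Visit OO; enqueue BU, UQ → queue [TY, EL, HH, DS, BU, UQ]
Visit TY → queue [EL, HH, DS, BU, UQ]
Visit EL → queue [HH, DS, BU, UQ]
Visit HH → queue [DS, BU, UQ]
Visit DS → queue [BU, UQ]
Visit BU → queue [UQ]
Visit UQ → queue []

CV -> IQ -> MC -> PZ -> PH -> OO -> TY -> EL -> HH -> DS -> BU -> UQ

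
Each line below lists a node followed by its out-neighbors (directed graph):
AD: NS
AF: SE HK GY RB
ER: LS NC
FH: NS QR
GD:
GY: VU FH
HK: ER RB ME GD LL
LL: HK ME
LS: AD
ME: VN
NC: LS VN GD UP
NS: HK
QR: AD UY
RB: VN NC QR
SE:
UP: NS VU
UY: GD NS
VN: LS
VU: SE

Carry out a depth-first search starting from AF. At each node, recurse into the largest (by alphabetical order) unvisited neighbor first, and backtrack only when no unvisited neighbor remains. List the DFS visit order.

AF -> SE -> RB -> VN -> LS -> AD -> NS -> HK -> ME -> LL -> GD -> ER -> NC -> UP -> VU -> QR -> UY -> GY -> FH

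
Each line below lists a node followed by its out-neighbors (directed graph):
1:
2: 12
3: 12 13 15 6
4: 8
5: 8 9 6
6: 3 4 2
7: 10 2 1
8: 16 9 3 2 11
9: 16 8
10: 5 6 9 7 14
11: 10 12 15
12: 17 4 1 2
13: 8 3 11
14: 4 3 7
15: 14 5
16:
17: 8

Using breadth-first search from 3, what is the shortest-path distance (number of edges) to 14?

2

Level 0: 3
Level 1: 6, 12, 13, 15
Level 2: 1, 2, 4, 5, 8, 11, 14, 17
Level 3: 7, 9, 10, 16
14 first appears at level 2.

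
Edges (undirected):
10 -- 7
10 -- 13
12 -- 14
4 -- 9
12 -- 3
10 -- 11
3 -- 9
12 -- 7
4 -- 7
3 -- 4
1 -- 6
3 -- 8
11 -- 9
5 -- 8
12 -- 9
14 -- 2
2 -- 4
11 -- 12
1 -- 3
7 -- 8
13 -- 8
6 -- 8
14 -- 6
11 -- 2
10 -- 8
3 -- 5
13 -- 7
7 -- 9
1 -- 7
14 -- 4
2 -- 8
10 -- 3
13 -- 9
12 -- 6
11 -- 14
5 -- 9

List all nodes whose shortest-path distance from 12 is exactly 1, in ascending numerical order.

Level 0: 12
Level 1: 3, 6, 7, 9, 11, 14
Level 2: 1, 2, 4, 5, 8, 10, 13

3, 6, 7, 9, 11, 14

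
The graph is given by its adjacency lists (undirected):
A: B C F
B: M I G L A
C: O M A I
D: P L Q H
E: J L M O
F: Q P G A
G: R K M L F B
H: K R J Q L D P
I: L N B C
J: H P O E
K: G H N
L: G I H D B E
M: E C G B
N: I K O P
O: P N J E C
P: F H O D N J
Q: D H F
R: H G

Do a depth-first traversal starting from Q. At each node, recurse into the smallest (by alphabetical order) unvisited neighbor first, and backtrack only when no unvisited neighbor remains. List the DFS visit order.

Q, D, H, J, E, L, B, A, C, I, N, K, G, F, P, O, M, R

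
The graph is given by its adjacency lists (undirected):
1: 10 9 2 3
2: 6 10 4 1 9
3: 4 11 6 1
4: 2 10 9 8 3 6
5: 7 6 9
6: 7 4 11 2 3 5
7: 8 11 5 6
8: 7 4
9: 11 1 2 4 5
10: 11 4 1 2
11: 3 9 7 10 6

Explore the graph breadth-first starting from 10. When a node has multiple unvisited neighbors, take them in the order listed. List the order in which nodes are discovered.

Visit 10; enqueue 11, 4, 1, 2 → queue [11, 4, 1, 2]
Visit 11; enqueue 3, 9, 7, 6 → queue [4, 1, 2, 3, 9, 7, 6]
Visit 4; enqueue 8 → queue [1, 2, 3, 9, 7, 6, 8]
Visit 1 → queue [2, 3, 9, 7, 6, 8]
Visit 2 → queue [3, 9, 7, 6, 8]
Visit 3 → queue [9, 7, 6, 8]
Visit 9; enqueue 5 → queue [7, 6, 8, 5]
Visit 7 → queue [6, 8, 5]
Visit 6 → queue [8, 5]
Visit 8 → queue [5]
Visit 5 → queue []

10 -> 11 -> 4 -> 1 -> 2 -> 3 -> 9 -> 7 -> 6 -> 8 -> 5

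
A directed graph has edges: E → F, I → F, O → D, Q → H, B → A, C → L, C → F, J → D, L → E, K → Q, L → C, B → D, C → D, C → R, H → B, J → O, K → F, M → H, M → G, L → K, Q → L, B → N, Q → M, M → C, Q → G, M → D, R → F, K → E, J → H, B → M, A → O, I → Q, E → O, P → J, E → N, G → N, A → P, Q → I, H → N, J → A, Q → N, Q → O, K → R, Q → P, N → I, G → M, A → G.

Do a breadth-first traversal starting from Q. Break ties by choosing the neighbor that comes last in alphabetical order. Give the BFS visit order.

Q -> P -> O -> N -> M -> L -> I -> H -> G -> J -> D -> C -> K -> E -> F -> B -> A -> R

Visit Q; enqueue P, O, N, M, L, I, H, G → queue [P, O, N, M, L, I, H, G]
Visit P; enqueue J → queue [O, N, M, L, I, H, G, J]
Visit O; enqueue D → queue [N, M, L, I, H, G, J, D]
Visit N → queue [M, L, I, H, G, J, D]
Visit M; enqueue C → queue [L, I, H, G, J, D, C]
Visit L; enqueue K, E → queue [I, H, G, J, D, C, K, E]
Visit I; enqueue F → queue [H, G, J, D, C, K, E, F]
Visit H; enqueue B → queue [G, J, D, C, K, E, F, B]
Visit G → queue [J, D, C, K, E, F, B]
Visit J; enqueue A → queue [D, C, K, E, F, B, A]
Visit D → queue [C, K, E, F, B, A]
Visit C; enqueue R → queue [K, E, F, B, A, R]
Visit K → queue [E, F, B, A, R]
Visit E → queue [F, B, A, R]
Visit F → queue [B, A, R]
Visit B → queue [A, R]
Visit A → queue [R]
Visit R → queue []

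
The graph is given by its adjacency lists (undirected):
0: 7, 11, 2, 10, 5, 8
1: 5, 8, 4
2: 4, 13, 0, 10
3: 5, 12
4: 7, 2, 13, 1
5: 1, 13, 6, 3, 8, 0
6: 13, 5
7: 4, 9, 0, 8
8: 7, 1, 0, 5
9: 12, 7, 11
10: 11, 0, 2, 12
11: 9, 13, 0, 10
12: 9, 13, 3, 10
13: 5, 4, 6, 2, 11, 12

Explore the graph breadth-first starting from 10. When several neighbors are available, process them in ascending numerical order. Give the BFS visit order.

Visit 10; enqueue 0, 2, 11, 12 → queue [0, 2, 11, 12]
Visit 0; enqueue 5, 7, 8 → queue [2, 11, 12, 5, 7, 8]
Visit 2; enqueue 4, 13 → queue [11, 12, 5, 7, 8, 4, 13]
Visit 11; enqueue 9 → queue [12, 5, 7, 8, 4, 13, 9]
Visit 12; enqueue 3 → queue [5, 7, 8, 4, 13, 9, 3]
Visit 5; enqueue 1, 6 → queue [7, 8, 4, 13, 9, 3, 1, 6]
Visit 7 → queue [8, 4, 13, 9, 3, 1, 6]
Visit 8 → queue [4, 13, 9, 3, 1, 6]
Visit 4 → queue [13, 9, 3, 1, 6]
Visit 13 → queue [9, 3, 1, 6]
Visit 9 → queue [3, 1, 6]
Visit 3 → queue [1, 6]
Visit 1 → queue [6]
Visit 6 → queue []

10 0 2 11 12 5 7 8 4 13 9 3 1 6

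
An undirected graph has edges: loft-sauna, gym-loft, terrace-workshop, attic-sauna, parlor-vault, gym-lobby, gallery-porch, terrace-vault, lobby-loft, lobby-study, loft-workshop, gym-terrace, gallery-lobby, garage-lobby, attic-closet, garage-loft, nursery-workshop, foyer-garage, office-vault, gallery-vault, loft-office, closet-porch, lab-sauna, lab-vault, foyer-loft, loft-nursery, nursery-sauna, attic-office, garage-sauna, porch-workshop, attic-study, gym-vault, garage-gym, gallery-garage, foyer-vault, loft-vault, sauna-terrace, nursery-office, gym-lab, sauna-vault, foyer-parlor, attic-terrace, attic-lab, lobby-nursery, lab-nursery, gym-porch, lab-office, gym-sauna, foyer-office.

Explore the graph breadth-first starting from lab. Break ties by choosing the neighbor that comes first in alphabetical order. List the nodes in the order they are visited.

Visit lab; enqueue attic, gym, nursery, office, sauna, vault → queue [attic, gym, nursery, office, sauna, vault]
Visit attic; enqueue closet, study, terrace → queue [gym, nursery, office, sauna, vault, closet, study, terrace]
Visit gym; enqueue garage, lobby, loft, porch → queue [nursery, office, sauna, vault, closet, study, terrace, garage, lobby, loft, porch]
Visit nursery; enqueue workshop → queue [office, sauna, vault, closet, study, terrace, garage, lobby, loft, porch, workshop]
Visit office; enqueue foyer → queue [sauna, vault, closet, study, terrace, garage, lobby, loft, porch, workshop, foyer]
Visit sauna → queue [vault, closet, study, terrace, garage, lobby, loft, porch, workshop, foyer]
Visit vault; enqueue gallery, parlor → queue [closet, study, terrace, garage, lobby, loft, porch, workshop, foyer, gallery, parlor]
Visit closet → queue [study, terrace, garage, lobby, loft, porch, workshop, foyer, gallery, parlor]
Visit study → queue [terrace, garage, lobby, loft, porch, workshop, foyer, gallery, parlor]
Visit terrace → queue [garage, lobby, loft, porch, workshop, foyer, gallery, parlor]
Visit garage → queue [lobby, loft, porch, workshop, foyer, gallery, parlor]
Visit lobby → queue [loft, porch, workshop, foyer, gallery, parlor]
Visit loft → queue [porch, workshop, foyer, gallery, parlor]
Visit porch → queue [workshop, foyer, gallery, parlor]
Visit workshop → queue [foyer, gallery, parlor]
Visit foyer → queue [gallery, parlor]
Visit gallery → queue [parlor]
Visit parlor → queue []

lab, attic, gym, nursery, office, sauna, vault, closet, study, terrace, garage, lobby, loft, porch, workshop, foyer, gallery, parlor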